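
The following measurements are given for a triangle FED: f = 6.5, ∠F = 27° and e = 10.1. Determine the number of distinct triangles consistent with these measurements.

2

e·sin F = 10.1·sin(27°) ≈ 4.585.
Since e sin F < f < e (4.585 < 6.5 < 10.1), two triangles exist.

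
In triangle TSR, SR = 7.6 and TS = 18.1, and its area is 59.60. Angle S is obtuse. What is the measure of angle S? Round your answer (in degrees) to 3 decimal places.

From area = ½·TS·SR·sin S, we get sin S = 2·area/(TS·SR) ≈ 0.86653.
Taking the obtuse solution, ∠S ≈ 119.94°.

119.942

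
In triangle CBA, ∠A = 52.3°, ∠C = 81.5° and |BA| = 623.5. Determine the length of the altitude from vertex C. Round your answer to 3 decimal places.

360.019

The third angle is ∠B = 180° − ∠A − ∠C = 46.20°.
Law of sines: |AC| = |BA|·sin B/sin C ≈ 455.02.
Law of sines: |CB| = |BA|·sin A/sin C ≈ 498.81.
Area = ½·|BA|·|AC|·sin A ≈ 1.1224e+05.
The altitude from C has length 2·area/|BA| ≈ 360.02.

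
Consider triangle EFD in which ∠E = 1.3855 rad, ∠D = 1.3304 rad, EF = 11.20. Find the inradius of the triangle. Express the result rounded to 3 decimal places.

1.920

The third angle is ∠F = π − ∠D − ∠E = 0.4257 rad.
Law of sines: FD = EF·sin E/sin D ≈ 11.334.
Law of sines: DE = EF·sin F/sin D ≈ 4.762.
Area = ½·EF·FD·sin F ≈ 26.211.
Semiperimeter s = (11.334+4.762+11.2)/2 = 13.648.
Inradius = area/s = 26.211/13.648 ≈ 1.9205.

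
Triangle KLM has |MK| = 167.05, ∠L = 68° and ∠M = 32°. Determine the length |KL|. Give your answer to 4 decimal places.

95.4751

The third angle is ∠K = 180° − ∠L − ∠M = 80.00°.
Law of sines: |KL| = |MK|·sin M/sin L ≈ 95.475.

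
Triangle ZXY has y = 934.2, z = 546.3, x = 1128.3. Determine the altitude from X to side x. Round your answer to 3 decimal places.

Semiperimeter s = (546.3 + 1128.3 + 934.2)/2 = 1304.4.
Heron's formula: area = √(1304.4·758.1·176.1·370.2) ≈ 2.539e+05.
The altitude from X has length 2·area/x ≈ 450.06.

h_X ≈ 450.062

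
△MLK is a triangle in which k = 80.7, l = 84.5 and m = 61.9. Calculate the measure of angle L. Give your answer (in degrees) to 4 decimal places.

71.2957

By the law of cosines, cos L = (k² + m² − l²) / (2·k·m) ≈ 0.32068, so ∠L ≈ 71.30°.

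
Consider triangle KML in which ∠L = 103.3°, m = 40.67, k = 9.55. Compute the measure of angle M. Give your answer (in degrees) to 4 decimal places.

By the law of cosines, l² = k² + m² − 2·k·m·cos L = 1924, so l ≈ 43.863.
Law of cosines again: cos M = (l² + k² − m²)/(2·l·k) ≈ 0.43103, so ∠M ≈ 64.47°.

64.4672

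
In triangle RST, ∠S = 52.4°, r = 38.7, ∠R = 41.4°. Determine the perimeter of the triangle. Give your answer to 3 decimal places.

The third angle is ∠T = 180° − ∠R − ∠S = 86.20°.
Law of sines: s = r·sin S/sin R ≈ 46.365.
Law of sines: t = r·sin T/sin R ≈ 58.391.
Semiperimeter p = (38.7+46.365+58.391)/2 = 71.728.
Perimeter = 38.7 + 46.365 + 58.391 = 143.46.

perimeter ≈ 143.456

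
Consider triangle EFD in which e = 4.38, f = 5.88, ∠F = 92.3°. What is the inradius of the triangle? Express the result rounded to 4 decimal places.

r ≈ 1.1717

Law of sines: sin E = e·sin F/f ≈ 0.74430.
Since f ≥ e, only the acute value applies: ∠E ≈ 48.10°.
Then ∠D = 180° − ∠F − ∠E ≈ 39.60°.
Law of sines gives d = f·sin D/sin F ≈ 3.7512.
Area = ½·f·e·sin D ≈ 8.2084.
Semiperimeter s = (4.38+5.88+3.7512)/2 = 7.0056.
Inradius = area/s = 8.2084/7.0056 ≈ 1.1717.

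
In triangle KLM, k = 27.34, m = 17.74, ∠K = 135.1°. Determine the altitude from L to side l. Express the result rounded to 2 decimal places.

h_L ≈ 12.52

Law of sines: sin M = m·sin K/k ≈ 0.45802.
Since k ≥ m, only the acute value applies: ∠M ≈ 27.26°.
Then ∠L = 180° − ∠K − ∠M ≈ 17.64°.
Law of sines gives l = k·sin L/sin K ≈ 11.738.
Area = ½·k·m·sin L ≈ 73.491.
The altitude from L has length 2·area/l ≈ 12.522.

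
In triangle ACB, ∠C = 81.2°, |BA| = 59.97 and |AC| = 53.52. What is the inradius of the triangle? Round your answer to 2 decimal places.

Law of sines: sin B = |AC|·sin C/|BA| ≈ 0.88194.
Since |BA| ≥ |AC|, only the acute value applies: ∠B ≈ 61.88°.
Then ∠A = 180° − ∠C − ∠B ≈ 36.92°.
Law of sines gives |CB| = |BA|·sin A/sin C ≈ 36.455.
Area = ½·|BA|·|AC|·sin A ≈ 964.06.
Semiperimeter s = (36.455+59.97+53.52)/2 = 74.973.
Inradius = area/s = 964.06/74.973 ≈ 12.859.

12.86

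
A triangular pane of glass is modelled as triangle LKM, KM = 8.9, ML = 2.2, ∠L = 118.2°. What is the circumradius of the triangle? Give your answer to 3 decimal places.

Law of sines: sin K = ML·sin L/KM ≈ 0.21785.
Since KM ≥ ML, only the acute value applies: ∠K ≈ 12.58°.
Then ∠M = 180° − ∠L − ∠K ≈ 49.22°.
Law of sines gives LK = KM·sin M/sin L ≈ 7.6466.
Circumradius = KM/(2 sin L) ≈ 5.0493.

R ≈ 5.049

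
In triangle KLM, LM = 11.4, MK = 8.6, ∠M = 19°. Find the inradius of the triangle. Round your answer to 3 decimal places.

By the law of cosines, KL² = LM² + MK² − 2·LM·MK·cos M = 18.523, so KL ≈ 4.3038.
Area = ½·LM·MK·sin M ≈ 15.959.
Semiperimeter s = (11.4+8.6+4.3038)/2 = 12.152.
Inradius = area/s = 15.959/12.152 ≈ 1.3133.

1.313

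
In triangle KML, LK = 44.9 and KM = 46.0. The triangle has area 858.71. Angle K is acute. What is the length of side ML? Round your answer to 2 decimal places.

42.86

From area = ½·LK·KM·sin K, we get sin K = 2·area/(LK·KM) ≈ 0.83152.
Taking the acute solution, ∠K ≈ 56.26°.
Law of cosines then gives ML ≈ 42.865.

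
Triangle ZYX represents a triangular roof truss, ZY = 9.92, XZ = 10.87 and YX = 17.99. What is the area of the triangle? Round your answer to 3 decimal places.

Semiperimeter s = (17.99 + 10.87 + 9.92)/2 = 19.39.
Heron's formula: area = √(19.39·1.4·8.52·9.47) ≈ 46.8.

46.800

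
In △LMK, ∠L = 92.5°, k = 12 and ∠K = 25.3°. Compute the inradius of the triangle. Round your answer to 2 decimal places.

The third angle is ∠M = 180° − ∠K − ∠L = 62.20°.
Law of sines: l = k·sin L/sin K ≈ 28.053.
Law of sines: m = k·sin M/sin K ≈ 24.839.
Area = ½·k·l·sin M ≈ 148.89.
Semiperimeter s = (28.053+24.839+12)/2 = 32.446.
Inradius = area/s = 148.89/32.446 ≈ 4.5889.

4.59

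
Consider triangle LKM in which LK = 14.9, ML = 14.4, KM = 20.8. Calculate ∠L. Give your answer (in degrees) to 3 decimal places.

By the law of cosines, cos L = (ML² + LK² − KM²) / (2·ML·LK) ≈ -0.00762, so ∠L ≈ 90.44°.

∠L ≈ 90.437°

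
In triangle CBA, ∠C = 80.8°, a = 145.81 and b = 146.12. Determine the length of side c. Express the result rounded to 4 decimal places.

189.2058

By the law of cosines, c² = b² + a² − 2·b·a·cos C = 35799, so c ≈ 189.21.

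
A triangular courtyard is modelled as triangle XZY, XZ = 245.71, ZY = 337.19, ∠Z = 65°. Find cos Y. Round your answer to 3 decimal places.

cos Y ≈ 0.723

By the law of cosines, YX² = XZ² + ZY² − 2·XZ·ZY·cos Z = 1.0404e+05, so YX ≈ 322.56.
Law of cosines again: cos Y = (ZY² + YX² − XZ²)/(2·ZY·YX) ≈ 0.72344, so ∠Y ≈ 43.66°.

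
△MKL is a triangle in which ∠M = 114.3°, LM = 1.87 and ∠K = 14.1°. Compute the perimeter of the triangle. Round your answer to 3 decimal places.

The third angle is ∠L = 180° − ∠M − ∠K = 51.60°.
Law of sines: KL = LM·sin M/sin K ≈ 6.996.
Law of sines: MK = LM·sin L/sin K ≈ 6.0157.
Semiperimeter s = (6.996+1.87+6.0157)/2 = 7.4408.
Perimeter = 6.996 + 1.87 + 6.0157 = 14.882.

14.882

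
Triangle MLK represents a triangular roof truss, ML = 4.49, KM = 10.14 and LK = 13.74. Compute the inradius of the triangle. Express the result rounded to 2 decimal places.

r ≈ 1.11

Semiperimeter s = (13.74 + 10.14 + 4.49)/2 = 14.185.
Heron's formula: area = √(14.185·0.445·4.045·9.695) ≈ 15.734.
Inradius = area/s = 15.734/14.185 ≈ 1.1092.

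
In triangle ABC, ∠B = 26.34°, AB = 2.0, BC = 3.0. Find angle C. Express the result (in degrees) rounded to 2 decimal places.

By the law of cosines, CA² = AB² + BC² − 2·AB·BC·cos B = 2.2459, so CA ≈ 1.4986.
Law of cosines again: cos C = (BC² + CA² − AB²)/(2·BC·CA) ≈ 0.80584, so ∠C ≈ 36.31°.

36.31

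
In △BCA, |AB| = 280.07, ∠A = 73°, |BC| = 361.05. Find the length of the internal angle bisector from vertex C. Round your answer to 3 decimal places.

Law of sines: sin C = |AB|·sin A/|BC| ≈ 0.74181.
Since |BC| ≥ |AB|, only the acute value applies: ∠C ≈ 47.89°.
Then ∠B = 180° − ∠A − ∠C ≈ 59.11°.
Law of sines gives |CA| = |BC|·sin B/sin A ≈ 324.01.
The bisector from C has length 2·|BC|·|CA|·cos(∠C/2)/(|BC|+|CA|) ≈ 312.14.

312.138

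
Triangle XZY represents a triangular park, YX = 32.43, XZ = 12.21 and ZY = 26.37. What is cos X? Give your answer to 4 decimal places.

cos X ≈ 0.6382

By the law of cosines, cos X = (YX² + XZ² − ZY²) / (2·YX·XZ) ≈ 0.63819, so ∠X ≈ 50.34°.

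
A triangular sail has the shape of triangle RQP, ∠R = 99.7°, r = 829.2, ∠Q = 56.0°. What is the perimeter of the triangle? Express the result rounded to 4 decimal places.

perimeter ≈ 1872.7853

The third angle is ∠P = 180° − ∠R − ∠Q = 24.30°.
Law of sines: q = r·sin Q/sin R ≈ 697.41.
Law of sines: p = r·sin P/sin R ≈ 346.18.
Semiperimeter s = (829.2+697.41+346.18)/2 = 936.39.
Perimeter = 829.2 + 697.41 + 346.18 = 1872.8.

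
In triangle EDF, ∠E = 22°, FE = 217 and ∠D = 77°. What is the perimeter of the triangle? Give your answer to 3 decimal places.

perimeter ≈ 520.394

The third angle is ∠F = 180° − ∠E − ∠D = 81.00°.
Law of sines: DF = FE·sin E/sin D ≈ 83.428.
Law of sines: ED = FE·sin F/sin D ≈ 219.97.
Semiperimeter s = (83.428+217+219.97)/2 = 260.2.
Perimeter = 83.428 + 217 + 219.97 = 520.39.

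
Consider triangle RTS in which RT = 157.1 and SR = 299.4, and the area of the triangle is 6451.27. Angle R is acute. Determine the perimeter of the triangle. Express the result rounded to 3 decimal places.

From area = ½·SR·RT·sin R, we get sin R = 2·area/(SR·RT) ≈ 0.27431.
Taking the acute solution, ∠R ≈ 15.92°.
Law of cosines then gives TS ≈ 154.46.
Perimeter = 154.46 + 299.4 + 157.1 = 610.96.

perimeter ≈ 610.960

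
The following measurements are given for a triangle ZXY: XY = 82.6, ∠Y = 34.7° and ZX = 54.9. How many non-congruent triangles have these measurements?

2

XY·sin Y = 82.6·sin(34.7°) ≈ 47.02.
Since XY sin Y < ZX < XY (47.02 < 54.9 < 82.6), two triangles exist.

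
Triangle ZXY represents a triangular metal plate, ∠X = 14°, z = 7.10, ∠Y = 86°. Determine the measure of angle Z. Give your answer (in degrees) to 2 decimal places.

80.00

The third angle is ∠Z = 180° − ∠X − ∠Y = 80.00°.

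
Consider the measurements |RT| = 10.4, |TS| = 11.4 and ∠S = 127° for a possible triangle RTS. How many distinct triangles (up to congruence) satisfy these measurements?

0

|TS|·sin S = 11.4·sin(127°) ≈ 9.104.
Since ∠S is not acute, a triangle exists only if |RT| > |TS|; here |RT| ≤ |TS|, so there is no triangle.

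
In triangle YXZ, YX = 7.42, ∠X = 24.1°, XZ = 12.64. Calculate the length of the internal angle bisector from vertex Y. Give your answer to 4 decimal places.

By the law of cosines, ZY² = YX² + XZ² − 2·YX·XZ·cos X = 43.599, so ZY ≈ 6.6029.
Law of cosines again: cos Y = (ZY² + YX² − XZ²)/(2·ZY·YX) ≈ -0.62370, so ∠Y ≈ 128.59°.
The bisector from Y has length 2·ZY·YX·cos(∠Y/2)/(ZY+YX) ≈ 3.031.

t_Y ≈ 3.0310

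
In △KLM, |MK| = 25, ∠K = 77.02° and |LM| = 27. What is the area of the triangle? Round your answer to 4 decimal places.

210.2015

Law of sines: sin L = |MK|·sin K/|LM| ≈ 0.90227.
Since |LM| ≥ |MK|, only the acute value applies: ∠L ≈ 64.46°.
Then ∠M = 180° − ∠K − ∠L ≈ 38.52°.
Law of sines gives |KL| = |LM|·sin M/sin K ≈ 17.257.
Area = ½·|LM|·|MK|·sin M ≈ 210.2.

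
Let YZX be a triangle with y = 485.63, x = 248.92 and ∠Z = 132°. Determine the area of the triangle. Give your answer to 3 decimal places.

Area = ½·x·y·sin Z ≈ 44917.

area ≈ 44916.795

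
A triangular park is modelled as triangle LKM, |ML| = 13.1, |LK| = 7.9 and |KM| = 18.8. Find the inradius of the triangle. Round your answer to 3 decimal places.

r ≈ 2.124

Semiperimeter s = (18.8 + 13.1 + 7.9)/2 = 19.9.
Heron's formula: area = √(19.9·1.1·6.8·12) ≈ 42.264.
Inradius = area/s = 42.264/19.9 ≈ 2.1238.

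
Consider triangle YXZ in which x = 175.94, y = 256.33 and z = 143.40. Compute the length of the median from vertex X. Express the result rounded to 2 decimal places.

Median from X: ½√(2·z² + 2·y² − x²) ≈ 188.14.

188.14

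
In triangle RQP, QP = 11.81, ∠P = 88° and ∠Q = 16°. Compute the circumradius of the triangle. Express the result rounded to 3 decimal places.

6.086

The third angle is ∠R = 180° − ∠Q − ∠P = 76.00°.
Law of sines: PR = QP·sin Q/sin R ≈ 3.3549.
Law of sines: RQ = QP·sin P/sin R ≈ 12.164.
Circumradius = QP/(2 sin R) ≈ 6.0858.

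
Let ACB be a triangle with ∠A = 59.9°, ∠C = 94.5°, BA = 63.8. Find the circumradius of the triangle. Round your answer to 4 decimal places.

The third angle is ∠B = 180° − ∠A − ∠C = 25.60°.
Law of sines: CB = BA·sin A/sin C ≈ 55.367.
Law of sines: AC = BA·sin B/sin C ≈ 27.652.
Circumradius = BA/(2 sin C) ≈ 31.999.

31.9986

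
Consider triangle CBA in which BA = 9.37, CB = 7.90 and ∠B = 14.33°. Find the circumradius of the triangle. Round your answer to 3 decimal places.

R ≈ 5.255

By the law of cosines, AC² = CB² + BA² − 2·CB·BA·cos B = 6.7672, so AC ≈ 2.6014.
Area = ½·CB·BA·sin B ≈ 9.1606.
Circumradius = AC/(2 sin B) ≈ 5.2552.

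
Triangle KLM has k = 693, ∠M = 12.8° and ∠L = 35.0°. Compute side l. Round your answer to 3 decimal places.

The third angle is ∠K = 180° − ∠L − ∠M = 132.20°.
Law of sines: l = k·sin L/sin K ≈ 536.56.

536.563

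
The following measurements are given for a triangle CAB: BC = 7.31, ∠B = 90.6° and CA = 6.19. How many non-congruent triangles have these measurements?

BC·sin B = 7.31·sin(90.6°) ≈ 7.31.
Since ∠B is not acute, a triangle exists only if CA > BC; here CA ≤ BC, so there is no triangle.

0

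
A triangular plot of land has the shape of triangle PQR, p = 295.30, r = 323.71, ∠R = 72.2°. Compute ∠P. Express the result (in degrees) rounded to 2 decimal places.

Law of sines: sin P = p·sin R/r ≈ 0.86857.
Since r ≥ p, only the acute value applies: ∠P ≈ 60.29°.
Then ∠Q = 180° − ∠R − ∠P ≈ 47.51°.

∠P ≈ 60.29°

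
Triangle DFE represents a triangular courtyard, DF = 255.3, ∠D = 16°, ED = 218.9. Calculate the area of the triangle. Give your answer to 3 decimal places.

7702.020

Area = ½·ED·DF·sin D ≈ 7702.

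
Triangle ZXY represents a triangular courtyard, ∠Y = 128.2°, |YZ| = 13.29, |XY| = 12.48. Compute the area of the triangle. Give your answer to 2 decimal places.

Area = ½·|XY|·|YZ|·sin Y ≈ 65.171.

65.17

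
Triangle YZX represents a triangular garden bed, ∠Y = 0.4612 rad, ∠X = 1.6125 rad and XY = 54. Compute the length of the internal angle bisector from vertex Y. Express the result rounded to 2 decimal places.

The third angle is ∠Z = π − ∠X − ∠Y = 1.0679 rad.
Law of sines: ZX = XY·sin Y/sin Z ≈ 27.427.
Law of sines: YZ = XY·sin X/sin Z ≈ 61.577.
The bisector from Y has length 2·XY·YZ·cos(∠Y/2)/(XY+YZ) ≈ 56.017.

56.02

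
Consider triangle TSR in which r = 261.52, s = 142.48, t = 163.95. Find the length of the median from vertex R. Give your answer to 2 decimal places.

Median from R: ½√(2·t² + 2·s² − r²) ≈ 80.572.

80.57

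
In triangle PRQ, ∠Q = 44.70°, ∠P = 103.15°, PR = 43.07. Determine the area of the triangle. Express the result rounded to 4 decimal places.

The third angle is ∠R = 180° − ∠Q − ∠P = 32.15°.
Law of sines: RQ = PR·sin P/sin Q ≈ 59.626.
Law of sines: QP = PR·sin R/sin Q ≈ 32.584.
Area = ½·PR·RQ·sin R ≈ 683.29.

area ≈ 683.2891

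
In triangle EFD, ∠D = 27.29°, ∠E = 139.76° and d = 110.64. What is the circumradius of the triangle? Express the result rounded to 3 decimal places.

The third angle is ∠F = 180° − ∠D − ∠E = 12.95°.
Law of sines: e = d·sin E/sin D ≈ 155.89.
Law of sines: f = d·sin F/sin D ≈ 54.078.
Circumradius = d/(2 sin D) ≈ 120.66.

R ≈ 120.656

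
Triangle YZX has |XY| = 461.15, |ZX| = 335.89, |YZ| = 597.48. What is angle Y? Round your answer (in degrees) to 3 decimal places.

By the law of cosines, cos Y = (|XY|² + |YZ|² − |ZX|²) / (2·|XY|·|YZ|) ≈ 0.82899, so ∠Y ≈ 34.00°.

∠Y ≈ 34.005°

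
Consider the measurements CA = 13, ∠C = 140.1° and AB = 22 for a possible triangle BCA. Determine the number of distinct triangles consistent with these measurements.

1

CA·sin C = 13·sin(140.1°) ≈ 8.339.
Since ∠C is not acute, a triangle exists only if AB > CA; here AB > CA, so there is exactly one triangle.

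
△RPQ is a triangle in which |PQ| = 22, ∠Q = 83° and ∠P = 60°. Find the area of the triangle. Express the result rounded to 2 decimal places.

The third angle is ∠R = 180° − ∠P − ∠Q = 37.00°.
Law of sines: |QR| = |PQ|·sin P/sin R ≈ 31.658.
Law of sines: |RP| = |PQ|·sin Q/sin R ≈ 36.284.
Area = ½·|PQ|·|QR|·sin Q ≈ 345.65.

area ≈ 345.65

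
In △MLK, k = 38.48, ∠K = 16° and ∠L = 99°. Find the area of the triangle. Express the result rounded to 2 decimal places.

2404.35

The third angle is ∠M = 180° − ∠L − ∠K = 65.00°.
Law of sines: m = k·sin M/sin K ≈ 126.52.
Law of sines: l = k·sin L/sin K ≈ 137.88.
Area = ½·k·m·sin L ≈ 2404.4.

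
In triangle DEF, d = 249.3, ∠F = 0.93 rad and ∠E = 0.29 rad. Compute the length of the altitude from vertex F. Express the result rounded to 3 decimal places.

71.288

The third angle is ∠D = π − ∠E − ∠F = 1.922 rad.
Law of sines: e = d·sin E/sin D ≈ 75.911.
Law of sines: f = d·sin F/sin D ≈ 212.8.
Area = ½·d·e·sin F ≈ 7585.2.
The altitude from F has length 2·area/f ≈ 71.288.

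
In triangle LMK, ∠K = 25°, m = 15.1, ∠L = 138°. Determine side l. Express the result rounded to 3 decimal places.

34.558

The third angle is ∠M = 180° − ∠K − ∠L = 17.00°.
Law of sines: l = m·sin L/sin M ≈ 34.558.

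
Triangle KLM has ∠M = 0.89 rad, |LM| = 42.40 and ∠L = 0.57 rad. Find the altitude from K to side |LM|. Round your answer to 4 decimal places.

The third angle is ∠K = π − ∠L − ∠M = 1.682 rad.
Law of sines: |MK| = |LM|·sin L/sin K ≈ 23.022.
Law of sines: |KL| = |LM|·sin M/sin K ≈ 33.151.
Area = ½·|LM|·|MK|·sin M ≈ 379.26.
The altitude from K has length 2·area/|LM| ≈ 17.889.

17.8894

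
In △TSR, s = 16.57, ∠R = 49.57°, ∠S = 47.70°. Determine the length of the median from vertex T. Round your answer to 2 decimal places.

The third angle is ∠T = 180° − ∠S − ∠R = 82.73°.
Law of sines: t = s·sin T/sin S ≈ 22.223.
Law of sines: r = s·sin R/sin S ≈ 17.053.
Median from T: ½√(2·s² + 2·r² − t²) ≈ 12.618.

m_T ≈ 12.62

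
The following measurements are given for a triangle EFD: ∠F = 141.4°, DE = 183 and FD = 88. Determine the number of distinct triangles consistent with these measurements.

FD·sin F = 88·sin(141.4°) ≈ 54.9.
Since ∠F is not acute, a triangle exists only if DE > FD; here DE > FD, so there is exactly one triangle.

1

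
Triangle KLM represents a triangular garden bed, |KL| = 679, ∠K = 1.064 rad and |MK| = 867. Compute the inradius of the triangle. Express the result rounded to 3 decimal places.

r ≈ 219.320

By the law of cosines, |LM|² = |MK|² + |KL|² − 2·|MK|·|KL|·cos K = 6.4125e+05, so |LM| ≈ 800.78.
Area = ½·|MK|·|KL|·sin K ≈ 2.5735e+05.
Semiperimeter s = (800.78+867+679)/2 = 1173.4.
Inradius = area/s = 2.5735e+05/1173.4 ≈ 219.32.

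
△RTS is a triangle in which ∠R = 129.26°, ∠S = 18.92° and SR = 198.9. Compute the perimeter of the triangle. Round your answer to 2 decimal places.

The third angle is ∠T = 180° − ∠S − ∠R = 31.82°.
Law of sines: TS = SR·sin R/sin T ≈ 292.09.
Law of sines: RT = SR·sin S/sin T ≈ 122.32.
Semiperimeter s = (292.09+198.9+122.32)/2 = 306.65.
Perimeter = 292.09 + 198.9 + 122.32 = 613.31.

perimeter ≈ 613.31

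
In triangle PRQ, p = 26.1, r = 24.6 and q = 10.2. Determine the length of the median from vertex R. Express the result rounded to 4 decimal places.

15.5350

Median from R: ½√(2·q² + 2·p² − r²) ≈ 15.535.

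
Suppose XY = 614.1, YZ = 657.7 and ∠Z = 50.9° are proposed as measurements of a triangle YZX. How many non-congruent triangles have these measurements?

YZ·sin Z = 657.7·sin(50.9°) ≈ 510.4.
Since YZ sin Z < XY < YZ (510.4 < 614.1 < 657.7), two triangles exist.

2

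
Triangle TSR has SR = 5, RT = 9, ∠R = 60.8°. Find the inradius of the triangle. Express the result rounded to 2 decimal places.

1.80

By the law of cosines, TS² = SR² + RT² − 2·SR·RT·cos R = 62.093, so TS ≈ 7.8799.
Area = ½·SR·RT·sin R ≈ 19.641.
Semiperimeter s = (5+9+7.8799)/2 = 10.94.
Inradius = area/s = 19.641/10.94 ≈ 1.7953.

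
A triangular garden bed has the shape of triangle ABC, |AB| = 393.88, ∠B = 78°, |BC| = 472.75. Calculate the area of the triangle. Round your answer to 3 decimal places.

area ≈ 91068.853

Area = ½·|AB|·|BC|·sin B ≈ 91069.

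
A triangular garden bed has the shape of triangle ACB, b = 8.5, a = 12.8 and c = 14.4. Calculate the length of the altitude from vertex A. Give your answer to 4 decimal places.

8.4256

Semiperimeter s = (12.8 + 14.4 + 8.5)/2 = 17.85.
Heron's formula: area = √(17.85·5.05·3.45·9.35) ≈ 53.924.
The altitude from A has length 2·area/a ≈ 8.4256.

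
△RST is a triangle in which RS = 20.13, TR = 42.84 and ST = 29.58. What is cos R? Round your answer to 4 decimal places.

By the law of cosines, cos R = (TR² + RS² − ST²) / (2·TR·RS) ≈ 0.79172, so ∠R ≈ 37.65°.

0.7917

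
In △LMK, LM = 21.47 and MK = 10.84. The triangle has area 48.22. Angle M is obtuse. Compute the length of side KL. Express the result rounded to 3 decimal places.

From area = ½·LM·MK·sin M, we get sin M = 2·area/(LM·MK) ≈ 0.41438.
Taking the obtuse solution, ∠M ≈ 155.52°.
Law of cosines then gives KL ≈ 31.656.

31.656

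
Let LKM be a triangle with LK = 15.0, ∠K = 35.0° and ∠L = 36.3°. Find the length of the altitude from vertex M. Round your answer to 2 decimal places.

h_M ≈ 5.38

The third angle is ∠M = 180° − ∠L − ∠K = 108.70°.
Law of sines: KM = LK·sin L/sin M ≈ 9.3751.
Law of sines: ML = LK·sin K/sin M ≈ 9.0831.
Area = ½·LK·KM·sin K ≈ 40.33.
The altitude from M has length 2·area/LK ≈ 5.3773.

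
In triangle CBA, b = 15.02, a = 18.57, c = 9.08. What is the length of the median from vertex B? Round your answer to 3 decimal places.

12.540

Median from B: ½√(2·a² + 2·c² − b²) ≈ 12.54.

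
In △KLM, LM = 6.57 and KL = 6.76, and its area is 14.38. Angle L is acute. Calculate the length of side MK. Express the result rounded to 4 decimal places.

From area = ½·KL·LM·sin L, we get sin L = 2·area/(KL·LM) ≈ 0.64756.
Taking the acute solution, ∠L ≈ 40.36°.
Law of cosines then gives MK ≈ 4.6016.

4.6016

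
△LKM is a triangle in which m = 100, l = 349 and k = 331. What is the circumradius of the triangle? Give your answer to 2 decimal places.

174.60

By the law of cosines, cos L = (k² + m² − l²) / (2·k·m) ≈ -0.03384, so ∠L ≈ 91.94°.
Circumradius = l/(2 sin L) ≈ 174.6.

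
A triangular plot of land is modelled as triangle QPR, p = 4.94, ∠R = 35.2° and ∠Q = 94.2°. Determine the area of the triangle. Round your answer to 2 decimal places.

area ≈ 9.08

The third angle is ∠P = 180° − ∠R − ∠Q = 50.60°.
Law of sines: q = p·sin Q/sin P ≈ 6.3757.
Law of sines: r = p·sin R/sin P ≈ 3.6851.
Area = ½·p·q·sin R ≈ 9.0777.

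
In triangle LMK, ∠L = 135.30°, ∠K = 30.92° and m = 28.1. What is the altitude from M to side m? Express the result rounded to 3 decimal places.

h_M ≈ 42.639

The third angle is ∠M = 180° − ∠K − ∠L = 13.78°.
Law of sines: l = m·sin L/sin M ≈ 82.98.
Law of sines: k = m·sin K/sin M ≈ 60.618.
Area = ½·m·l·sin K ≈ 599.07.
The altitude from M has length 2·area/m ≈ 42.639.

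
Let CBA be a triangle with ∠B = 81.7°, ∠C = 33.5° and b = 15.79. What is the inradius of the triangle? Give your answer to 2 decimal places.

The third angle is ∠A = 180° − ∠C − ∠B = 64.80°.
Law of sines: c = b·sin C/sin B ≈ 8.8073.
Law of sines: a = b·sin A/sin B ≈ 14.438.
Area = ½·b·c·sin A ≈ 62.916.
Semiperimeter s = (8.8073+15.79+14.438)/2 = 19.518.
Inradius = area/s = 62.916/19.518 ≈ 3.2235.

r ≈ 3.22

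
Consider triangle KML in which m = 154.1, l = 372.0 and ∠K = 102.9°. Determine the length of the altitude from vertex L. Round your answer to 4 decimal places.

h_L ≈ 150.2107

By the law of cosines, k² = m² + l² − 2·m·l·cos K = 1.8773e+05, so k ≈ 433.27.
Area = ½·m·l·sin K ≈ 27939.
The altitude from L has length 2·area/l ≈ 150.21.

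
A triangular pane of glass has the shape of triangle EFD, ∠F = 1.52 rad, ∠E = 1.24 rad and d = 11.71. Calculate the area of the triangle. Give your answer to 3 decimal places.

The third angle is ∠D = π − ∠E − ∠F = 0.382 rad.
Law of sines: e = d·sin E/sin D ≈ 29.74.
Law of sines: f = d·sin F/sin D ≈ 31.404.
Area = ½·d·e·sin F ≈ 173.9.

173.903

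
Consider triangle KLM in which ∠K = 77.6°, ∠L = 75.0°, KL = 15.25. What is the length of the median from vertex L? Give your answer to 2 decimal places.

19.59

The third angle is ∠M = 180° − ∠K − ∠L = 27.40°.
Law of sines: LM = KL·sin K/sin M ≈ 32.365.
Law of sines: MK = KL·sin L/sin M ≈ 32.009.
Median from L: ½√(2·KL² + 2·LM² − MK²) ≈ 19.593.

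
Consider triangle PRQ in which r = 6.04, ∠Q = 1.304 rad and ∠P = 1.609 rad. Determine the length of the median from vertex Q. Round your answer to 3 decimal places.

The third angle is ∠R = π − ∠Q − ∠P = 0.229 rad.
Law of sines: p = r·sin P/sin R ≈ 26.635.
Law of sines: q = r·sin Q/sin R ≈ 25.711.
Median from Q: ½√(2·p² + 2·r² − q²) ≈ 14.411.

m_Q ≈ 14.411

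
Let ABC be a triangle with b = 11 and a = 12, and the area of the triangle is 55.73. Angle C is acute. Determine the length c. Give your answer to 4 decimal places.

From area = ½·a·b·sin C, we get sin C = 2·area/(a·b) ≈ 0.84439.
Taking the acute solution, ∠C ≈ 57.61°.
Law of cosines then gives c ≈ 11.116.

11.1162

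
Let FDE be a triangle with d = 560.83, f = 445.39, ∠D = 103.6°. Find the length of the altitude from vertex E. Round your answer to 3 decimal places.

Law of sines: sin F = f·sin D/d ≈ 0.77189.
Since d ≥ f, only the acute value applies: ∠F ≈ 50.52°.
Then ∠E = 180° − ∠D − ∠F ≈ 25.88°.
Law of sines gives e = d·sin E/sin D ≈ 251.82.
Area = ½·d·f·sin E ≈ 54506.
The altitude from E has length 2·area/e ≈ 432.9.

432.902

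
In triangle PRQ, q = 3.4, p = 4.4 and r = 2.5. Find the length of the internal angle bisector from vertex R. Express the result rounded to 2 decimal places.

By the law of cosines, cos R = (q² + p² − r²) / (2·q·p) ≈ 0.82453, so ∠R ≈ 34.46°.
The bisector from R has length 2·q·p·cos(∠R/2)/(q+p) ≈ 3.6638.

t_R ≈ 3.66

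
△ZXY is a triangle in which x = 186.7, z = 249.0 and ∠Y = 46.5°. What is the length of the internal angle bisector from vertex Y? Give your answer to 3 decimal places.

t_Y ≈ 196.066

By the law of cosines, y² = z² + x² − 2·z·x·cos Y = 32857, so y ≈ 181.27.
The bisector from Y has length 2·z·x·cos(∠Y/2)/(z+x) ≈ 196.07.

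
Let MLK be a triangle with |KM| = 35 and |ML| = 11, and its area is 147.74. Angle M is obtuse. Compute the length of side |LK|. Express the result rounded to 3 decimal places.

42.891

From area = ½·|KM|·|ML|·sin M, we get sin M = 2·area/(|KM|·|ML|) ≈ 0.76748.
Taking the obtuse solution, ∠M ≈ 129.87°.
Law of cosines then gives |LK| ≈ 42.891.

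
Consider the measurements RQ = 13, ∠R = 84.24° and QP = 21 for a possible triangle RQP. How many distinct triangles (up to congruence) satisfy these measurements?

RQ·sin R = 13·sin(84.24°) ≈ 12.93.
Since QP ≥ RQ, exactly one triangle exists.

1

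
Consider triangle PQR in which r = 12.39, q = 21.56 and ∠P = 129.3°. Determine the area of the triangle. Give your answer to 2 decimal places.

103.36

Area = ½·q·r·sin P ≈ 103.36.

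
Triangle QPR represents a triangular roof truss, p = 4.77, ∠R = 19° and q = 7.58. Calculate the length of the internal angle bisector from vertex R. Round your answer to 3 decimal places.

By the law of cosines, r² = q² + p² − 2·q·p·cos R = 11.836, so r ≈ 3.4403.
The bisector from R has length 2·q·p·cos(∠R/2)/(q+p) ≈ 5.775.

5.775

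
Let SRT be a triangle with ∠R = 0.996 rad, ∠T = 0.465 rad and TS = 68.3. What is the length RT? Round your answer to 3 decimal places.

The third angle is ∠S = π − ∠R − ∠T = 1.681 rad.
Law of sines: RT = TS·sin S/sin R ≈ 80.887.

80.887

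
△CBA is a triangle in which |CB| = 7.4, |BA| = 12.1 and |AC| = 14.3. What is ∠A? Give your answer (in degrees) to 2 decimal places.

31.16

By the law of cosines, cos A = (|BA|² + |AC|² − |CB|²) / (2·|BA|·|AC|) ≈ 0.85575, so ∠A ≈ 31.16°.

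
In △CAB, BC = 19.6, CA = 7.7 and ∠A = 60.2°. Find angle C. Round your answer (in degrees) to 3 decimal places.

Law of sines: sin B = CA·sin A/BC ≈ 0.34091.
Since BC ≥ CA, only the acute value applies: ∠B ≈ 19.93°.
Then ∠C = 180° − ∠A − ∠B ≈ 99.87°.

∠C ≈ 99.868°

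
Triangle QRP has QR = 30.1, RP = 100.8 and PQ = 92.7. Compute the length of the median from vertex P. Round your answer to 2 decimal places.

95.66

Median from P: ½√(2·RP² + 2·PQ² − QR²) ≈ 95.658.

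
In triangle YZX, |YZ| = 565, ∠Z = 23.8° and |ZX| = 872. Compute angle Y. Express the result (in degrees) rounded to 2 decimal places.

By the law of cosines, |XY|² = |YZ|² + |ZX|² − 2·|YZ|·|ZX|·cos Z = 1.7804e+05, so |XY| ≈ 421.95.
Law of cosines again: cos Y = (|XY|² + |YZ|² − |ZX|²)/(2·|XY|·|YZ|) ≈ -0.55183, so ∠Y ≈ 123.49°.

123.49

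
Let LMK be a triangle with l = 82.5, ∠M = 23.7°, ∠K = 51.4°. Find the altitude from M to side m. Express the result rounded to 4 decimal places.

The third angle is ∠L = 180° − ∠M − ∠K = 104.90°.
Law of sines: m = l·sin M/sin L ≈ 34.314.
Law of sines: k = l·sin K/sin L ≈ 66.719.
Area = ½·l·m·sin K ≈ 1106.2.
The altitude from M has length 2·area/m ≈ 64.475.

h_M ≈ 64.4754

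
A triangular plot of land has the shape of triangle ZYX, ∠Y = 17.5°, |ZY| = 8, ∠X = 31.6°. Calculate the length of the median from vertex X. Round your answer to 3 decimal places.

The third angle is ∠Z = 180° − ∠Y − ∠X = 130.90°.
Law of sines: |YX| = |ZY|·sin Z/sin X ≈ 11.54.
Law of sines: |XZ| = |ZY|·sin Y/sin X ≈ 4.5911.
Median from X: ½√(2·|YX|² + 2·|XZ|² − |ZY|²) ≈ 7.8183.

7.818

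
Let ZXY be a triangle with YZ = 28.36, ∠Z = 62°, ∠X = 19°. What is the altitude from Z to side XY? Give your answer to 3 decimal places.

The third angle is ∠Y = 180° − ∠Z − ∠X = 99.00°.
Law of sines: XY = YZ·sin Z/sin X ≈ 76.913.
Law of sines: ZX = YZ·sin Y/sin X ≈ 86.037.
Area = ½·YZ·XY·sin Y ≈ 1077.2.
The altitude from Z has length 2·area/XY ≈ 28.011.

28.011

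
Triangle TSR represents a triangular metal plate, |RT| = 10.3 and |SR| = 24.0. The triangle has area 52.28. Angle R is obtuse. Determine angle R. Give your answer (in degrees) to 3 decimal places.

154.977

From area = ½·|SR|·|RT|·sin R, we get sin R = 2·area/(|SR|·|RT|) ≈ 0.42298.
Taking the obtuse solution, ∠R ≈ 154.98°.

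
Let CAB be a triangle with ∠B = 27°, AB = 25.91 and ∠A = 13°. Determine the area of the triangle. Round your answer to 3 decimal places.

The third angle is ∠C = 180° − ∠A − ∠B = 140.00°.
Law of sines: BC = AB·sin A/sin C ≈ 9.0675.
Law of sines: CA = AB·sin B/sin C ≈ 18.3.
Area = ½·AB·BC·sin B ≈ 53.33.

area ≈ 53.330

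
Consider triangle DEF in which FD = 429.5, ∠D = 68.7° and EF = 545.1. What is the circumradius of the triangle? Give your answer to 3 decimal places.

292.533

Law of sines: sin E = FD·sin D/EF ≈ 0.73411.
Since EF ≥ FD, only the acute value applies: ∠E ≈ 47.23°.
Then ∠F = 180° − ∠D − ∠E ≈ 64.07°.
Law of sines gives DE = EF·sin F/sin D ≈ 526.16.
Circumradius = EF/(2 sin D) ≈ 292.53.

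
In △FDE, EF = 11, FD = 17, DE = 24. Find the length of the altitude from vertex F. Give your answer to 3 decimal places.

h_F ≈ 6.982

Semiperimeter s = (24 + 11 + 17)/2 = 26.
Heron's formula: area = √(26·2·15·9) ≈ 83.785.
The altitude from F has length 2·area/DE ≈ 6.9821.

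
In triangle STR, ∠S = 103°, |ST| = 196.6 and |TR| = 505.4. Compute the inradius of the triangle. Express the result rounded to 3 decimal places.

Law of sines: sin R = |ST|·sin S/|TR| ≈ 0.37903.
Since |TR| ≥ |ST|, only the acute value applies: ∠R ≈ 22.27°.
Then ∠T = 180° − ∠S − ∠R ≈ 54.73°.
Law of sines gives |RS| = |TR|·sin T/sin S ≈ 423.46.
Area = ½·|TR|·|ST|·sin T ≈ 40560.
Semiperimeter s = (505.4+423.46+196.6)/2 = 562.73.
Inradius = area/s = 40560/562.73 ≈ 72.076.

r ≈ 72.076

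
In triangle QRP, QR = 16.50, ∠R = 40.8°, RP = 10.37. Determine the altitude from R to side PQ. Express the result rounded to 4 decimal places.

h_R ≈ 10.1751

By the law of cosines, PQ² = QR² + RP² − 2·QR·RP·cos R = 120.74, so PQ ≈ 10.988.
Area = ½·QR·RP·sin R ≈ 55.902.
The altitude from R has length 2·area/PQ ≈ 10.175.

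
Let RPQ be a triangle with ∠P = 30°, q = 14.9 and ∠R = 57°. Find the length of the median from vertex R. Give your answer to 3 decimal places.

9.984

The third angle is ∠Q = 180° − ∠R − ∠P = 93.00°.
Law of sines: r = q·sin R/sin Q ≈ 12.513.
Law of sines: p = q·sin P/sin Q ≈ 7.4602.
Median from R: ½√(2·p² + 2·q² − r²) ≈ 9.9843.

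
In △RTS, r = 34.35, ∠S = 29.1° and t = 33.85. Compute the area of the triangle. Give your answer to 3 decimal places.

area ≈ 282.743

Area = ½·r·t·sin S ≈ 282.74.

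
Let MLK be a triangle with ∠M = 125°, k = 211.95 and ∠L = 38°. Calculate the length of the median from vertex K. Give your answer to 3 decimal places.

514.475

The third angle is ∠K = 180° − ∠M − ∠L = 17.00°.
Law of sines: m = k·sin M/sin K ≈ 593.83.
Law of sines: l = k·sin L/sin K ≈ 446.31.
Median from K: ½√(2·m² + 2·l² − k²) ≈ 514.48.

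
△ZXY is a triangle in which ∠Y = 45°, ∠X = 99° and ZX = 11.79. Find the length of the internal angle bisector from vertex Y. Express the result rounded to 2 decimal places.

The third angle is ∠Z = 180° − ∠X − ∠Y = 36.00°.
Law of sines: XY = ZX·sin Z/sin Y ≈ 9.8005.
Law of sines: YZ = ZX·sin X/sin Y ≈ 16.468.
The bisector from Y has length 2·XY·YZ·cos(∠Y/2)/(XY+YZ) ≈ 11.353.

t_Y ≈ 11.35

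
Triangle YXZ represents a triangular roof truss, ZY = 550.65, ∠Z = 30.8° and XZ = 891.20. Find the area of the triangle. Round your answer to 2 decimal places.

Area = ½·XZ·ZY·sin Z ≈ 1.2564e+05.

125639.77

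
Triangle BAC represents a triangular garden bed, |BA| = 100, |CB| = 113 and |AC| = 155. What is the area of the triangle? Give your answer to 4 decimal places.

Semiperimeter s = (155 + 113 + 100)/2 = 184.
Heron's formula: area = √(184·29·71·84) ≈ 5641.3.

area ≈ 5641.2679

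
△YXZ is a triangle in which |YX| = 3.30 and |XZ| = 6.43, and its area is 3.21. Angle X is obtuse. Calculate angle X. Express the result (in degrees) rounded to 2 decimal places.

∠X ≈ 162.39°

From area = ½·|YX|·|XZ|·sin X, we get sin X = 2·area/(|YX|·|XZ|) ≈ 0.30256.
Taking the obtuse solution, ∠X ≈ 162.39°.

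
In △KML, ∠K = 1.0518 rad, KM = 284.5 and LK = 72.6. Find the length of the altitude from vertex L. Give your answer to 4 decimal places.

By the law of cosines, ML² = LK² + KM² − 2·LK·KM·cos K = 65721, so ML ≈ 256.36.
Area = ½·LK·KM·sin K ≈ 8967.4.
The altitude from L has length 2·area/KM ≈ 63.04.

h_L ≈ 63.0398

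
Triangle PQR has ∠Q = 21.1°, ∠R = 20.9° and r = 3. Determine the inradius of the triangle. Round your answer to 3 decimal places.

0.521

The third angle is ∠P = 180° − ∠Q − ∠R = 138.00°.
Law of sines: p = r·sin P/sin R ≈ 5.6271.
Law of sines: q = r·sin Q/sin R ≈ 3.0274.
Area = ½·r·p·sin Q ≈ 3.0386.
Semiperimeter s = (5.6271+3.0274+3)/2 = 5.8272.
Inradius = area/s = 3.0386/5.8272 ≈ 0.52145.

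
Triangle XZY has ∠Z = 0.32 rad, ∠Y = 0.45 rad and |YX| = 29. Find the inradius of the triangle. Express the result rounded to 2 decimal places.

6.07

The third angle is ∠X = π − ∠Z − ∠Y = 2.372 rad.
Law of sines: |ZY| = |YX|·sin X/sin Z ≈ 64.177.
Law of sines: |XZ| = |YX|·sin Y/sin Z ≈ 40.1.
Area = ½·|YX|·|ZY|·sin Y ≈ 404.76.
Semiperimeter s = (64.177+29+40.1)/2 = 66.638.
Inradius = area/s = 404.76/66.638 ≈ 6.074.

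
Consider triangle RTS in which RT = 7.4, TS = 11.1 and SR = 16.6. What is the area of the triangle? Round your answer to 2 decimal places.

33.04

Semiperimeter s = (11.1 + 16.6 + 7.4)/2 = 17.55.
Heron's formula: area = √(17.55·6.45·0.95·10.15) ≈ 33.038.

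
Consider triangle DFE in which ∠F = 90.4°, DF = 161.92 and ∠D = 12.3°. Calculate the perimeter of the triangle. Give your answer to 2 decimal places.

The third angle is ∠E = 180° − ∠D − ∠F = 77.30°.
Law of sines: FE = DF·sin D/sin E ≈ 35.359.
Law of sines: ED = DF·sin F/sin E ≈ 165.98.
Semiperimeter s = (35.359+165.98+161.92)/2 = 181.63.
Perimeter = 35.359 + 165.98 + 161.92 = 363.26.

perimeter ≈ 363.26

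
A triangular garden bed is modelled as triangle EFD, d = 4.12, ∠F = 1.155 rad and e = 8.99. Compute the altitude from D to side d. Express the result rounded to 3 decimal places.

8.224

By the law of cosines, f² = d² + e² − 2·d·e·cos F = 67.873, so f ≈ 8.2385.
Area = ½·d·e·sin F ≈ 16.941.
The altitude from D has length 2·area/d ≈ 8.224.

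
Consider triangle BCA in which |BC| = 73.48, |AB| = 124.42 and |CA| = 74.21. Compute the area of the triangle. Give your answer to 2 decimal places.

Semiperimeter s = (74.21 + 124.42 + 73.48)/2 = 136.06.
Heron's formula: area = √(136.06·61.845·11.635·62.575) ≈ 2475.1.

2475.10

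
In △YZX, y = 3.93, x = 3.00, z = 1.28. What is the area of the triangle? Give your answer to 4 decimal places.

1.4975

Semiperimeter s = (3.93 + 1.28 + 3)/2 = 4.105.
Heron's formula: area = √(4.105·0.175·2.825·1.105) ≈ 1.4975.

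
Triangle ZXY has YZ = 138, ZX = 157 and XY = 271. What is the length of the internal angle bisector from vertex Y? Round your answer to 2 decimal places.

By the law of cosines, cos Y = (XY² + YZ² − ZX²) / (2·XY·YZ) ≈ 0.90695, so ∠Y ≈ 24.91°.
The bisector from Y has length 2·XY·YZ·cos(∠Y/2)/(XY+YZ) ≈ 178.57.

178.57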